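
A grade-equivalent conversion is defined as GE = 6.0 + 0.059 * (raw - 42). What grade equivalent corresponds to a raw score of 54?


raw - median = 54 - 42 = 12
slope * diff = 0.059 * 12 = 0.708
GE = 6.0 + 0.708
GE = 6.708

6.708


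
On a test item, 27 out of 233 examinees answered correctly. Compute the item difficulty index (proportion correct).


Item difficulty p = number correct / total examinees
p = 27 / 233
p = 0.1159

0.1159


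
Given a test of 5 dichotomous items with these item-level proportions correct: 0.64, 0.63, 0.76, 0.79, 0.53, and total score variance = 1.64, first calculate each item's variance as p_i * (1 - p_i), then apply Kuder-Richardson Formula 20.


For each item, compute p_i * q_i:
  Item 1: 0.64 * 0.36 = 0.2304
  Item 2: 0.63 * 0.37 = 0.2331
  Item 3: 0.76 * 0.24 = 0.1824
  Item 4: 0.79 * 0.21 = 0.1659
  Item 5: 0.53 * 0.47 = 0.2491
Sum(p_i * q_i) = 0.2304 + 0.2331 + 0.1824 + 0.1659 + 0.2491 = 1.0609
KR-20 = (k/(k-1)) * (1 - Sum(p_i*q_i) / Var_total)
= (5/4) * (1 - 1.0609/1.64)
= 1.25 * 0.3531
KR-20 = 0.4414

0.4414


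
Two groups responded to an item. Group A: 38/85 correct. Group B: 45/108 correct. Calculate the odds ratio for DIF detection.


Odds_A = 38/47 = 0.8085
Odds_B = 45/63 = 0.7143
OR = Odds_A / Odds_B = 0.8085 / 0.7143
Exactly, OR = (38 * 63) / (47 * 45) = 2394 / 2115
OR = 1.1319

1.1319


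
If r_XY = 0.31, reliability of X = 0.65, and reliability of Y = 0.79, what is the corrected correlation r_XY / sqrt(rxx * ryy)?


r_corrected = rxy / sqrt(rxx * ryy)
= 0.31 / sqrt(0.65 * 0.79)
= 0.31 / sqrt(0.5135)
= 0.31 / 0.716589
r_corrected = 0.4326

0.4326


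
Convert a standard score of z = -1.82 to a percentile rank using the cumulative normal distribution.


CDF(z) = 0.5 * (1 + erf(z/sqrt(2)))
erf(-1.2869) = -0.9312
CDF = 0.0344
Percentile rank = 0.0344 * 100 = 3.44

3.44


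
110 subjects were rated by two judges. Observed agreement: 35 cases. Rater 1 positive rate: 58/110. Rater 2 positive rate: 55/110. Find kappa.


P_o = 35/110 = 0.318182
P_e = (58*55 + 52*55) / 12100 = 0.5
kappa = (P_o - P_e) / (1 - P_e)
kappa = (0.318182 - 0.5) / (1 - 0.5)
kappa = -0.3636

-0.3636


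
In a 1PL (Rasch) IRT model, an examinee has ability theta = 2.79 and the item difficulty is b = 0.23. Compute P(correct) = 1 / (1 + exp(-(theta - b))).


theta - b = 2.79 - 0.23 = 2.56
exp(-(theta - b)) = exp(-2.56) = 0.0773
P = 1 / (1 + 0.0773)
P = 0.9282

0.9282


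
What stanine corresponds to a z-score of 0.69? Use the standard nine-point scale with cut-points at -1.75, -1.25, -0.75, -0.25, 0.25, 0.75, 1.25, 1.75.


Stanine boundaries: [-1.75, -1.25, -0.75, -0.25, 0.25, 0.75, 1.25, 1.75]
z = 0.69
Check each boundary:
  z >= -1.75 -> could be stanine 2
  z >= -1.25 -> could be stanine 3
  z >= -0.75 -> could be stanine 4
  z >= -0.25 -> could be stanine 5
  z >= 0.25 -> could be stanine 6
  z < 0.75
  z < 1.25
  z < 1.75
Highest qualifying boundary gives stanine = 6

6


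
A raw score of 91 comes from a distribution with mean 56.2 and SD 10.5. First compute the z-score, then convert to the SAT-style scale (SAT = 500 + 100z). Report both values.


z = (X - mean) / SD = (91 - 56.2) / 10.5
z = 34.8 / 10.5
z = 3.3143
SAT-scale = SAT = 500 + 100z
Carry z at full precision (z = 34.8 / 10.5) into the conversion:
SAT-scale = 500 + 100 * (34.8 / 10.5) = 500 + 3480 / 10.5
SAT-scale = 500 + 331.4286
SAT-scale = 831.4286

831.4286


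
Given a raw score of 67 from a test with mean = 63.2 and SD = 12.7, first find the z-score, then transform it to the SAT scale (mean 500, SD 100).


z = (X - mean) / SD = (67 - 63.2) / 12.7
z = 3.8 / 12.7
z = 0.2992
SAT-scale = SAT = 500 + 100z
Carry z at full precision (z = 3.8 / 12.7) into the conversion:
SAT-scale = 500 + 100 * (3.8 / 12.7) = 500 + 380 / 12.7
SAT-scale = 500 + 29.9213
SAT-scale = 529.9213

529.9213


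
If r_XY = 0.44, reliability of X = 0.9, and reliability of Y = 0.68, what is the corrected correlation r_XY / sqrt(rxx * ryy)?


r_corrected = rxy / sqrt(rxx * ryy)
= 0.44 / sqrt(0.9 * 0.68)
= 0.44 / sqrt(0.612)
= 0.44 / 0.782304
r_corrected = 0.5624

0.5624


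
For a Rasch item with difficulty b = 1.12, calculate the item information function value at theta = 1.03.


P = 1/(1+exp(-(1.03-1.12))) = 0.4775
I = P*(1-P) = 0.4775 * 0.5225
I = 0.2495

0.2495


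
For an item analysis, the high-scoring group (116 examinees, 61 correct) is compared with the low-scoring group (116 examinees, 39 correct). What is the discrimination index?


p_upper = 61/116 = 0.5259
p_lower = 39/116 = 0.3362
D = 0.5259 - 0.3362 = 0.1897

0.1897


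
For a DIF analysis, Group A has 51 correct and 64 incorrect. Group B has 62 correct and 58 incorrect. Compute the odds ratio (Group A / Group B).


Odds_A = 51/64 = 0.7969
Odds_B = 62/58 = 1.069
OR = Odds_A / Odds_B = 0.7969 / 1.069
Exactly, OR = (51 * 58) / (64 * 62) = 2958 / 3968
OR = 0.7455

0.7455


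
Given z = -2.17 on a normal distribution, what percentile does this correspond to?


CDF(z) = 0.5 * (1 + erf(z/sqrt(2)))
erf(-1.5344) = -0.97
CDF = 0.015
Percentile rank = 0.015 * 100 = 1.5

1.5


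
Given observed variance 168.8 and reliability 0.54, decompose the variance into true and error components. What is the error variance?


var_true = rxx * var_obs = 0.54 * 168.8 = 91.152
var_error = var_obs - var_true
var_error = 168.8 - 91.152
var_error = 77.648

77.648


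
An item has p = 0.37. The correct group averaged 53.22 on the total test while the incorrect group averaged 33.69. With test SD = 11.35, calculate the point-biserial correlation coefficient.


q = 1 - p = 0.63
rpb = ((M1 - M0) / SD) * sqrt(p * q)
rpb = ((53.22 - 33.69) / 11.35) * sqrt(0.37 * 0.63)
rpb = 0.8308

0.8308


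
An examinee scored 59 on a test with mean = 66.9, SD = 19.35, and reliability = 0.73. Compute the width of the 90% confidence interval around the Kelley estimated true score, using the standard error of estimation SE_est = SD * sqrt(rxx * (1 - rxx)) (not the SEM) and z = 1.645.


True score estimate = 0.73*59 + 0.27*66.9 = 61.133
SE_est = SD * sqrt(rxx * (1 - rxx)) = 19.35 * sqrt(0.73 * 0.27) = 19.35 * sqrt(0.1971) = 8.590616
CI = T_est +/- z * SE_est, so width = 2 * z * SE_est = 2 * 1.645 * 8.590616
Width = 28.2631

28.2631


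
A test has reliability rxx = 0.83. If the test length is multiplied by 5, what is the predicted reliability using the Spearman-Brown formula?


r_new = (n * rxx) / (1 + (n-1) * rxx)
r_new = (5 * 0.83) / (1 + 4 * 0.83)
r_new = 4.15 / 4.32
r_new = 0.9606

0.9606


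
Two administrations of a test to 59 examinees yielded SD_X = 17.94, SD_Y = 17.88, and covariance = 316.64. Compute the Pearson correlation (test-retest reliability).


r = cov(X,Y) / (SD_X * SD_Y)
r = 316.64 / (17.94 * 17.88)
r = 316.64 / 320.7672
r = 0.9871

0.9871


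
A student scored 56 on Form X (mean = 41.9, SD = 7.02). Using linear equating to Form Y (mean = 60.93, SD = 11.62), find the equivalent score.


slope = SD_Y / SD_X = 11.62 / 7.02 ~ 1.6553
intercept = mean_Y - slope * mean_X = 60.93 - (11.62 / 7.02) * 41.9 ~ -8.4258
Y = slope * X + intercept. To avoid rounding drift from the rounded slope/intercept, evaluate the equivalent form Y = mean_Y + SD_Y * (X - mean_X) / SD_X at full precision:
Y = 60.93 + 11.62 * (56 - 41.9) / 7.02
Y = 60.93 + 11.62 * 14.1 / 7.02
Y = 60.93 + 163.842 / 7.02
Y = 60.93 + 23.3393
Y = 84.2693

84.2693


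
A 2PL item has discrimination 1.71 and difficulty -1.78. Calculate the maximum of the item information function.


For 2PL, max info at theta = b = -1.78
I_max = a^2 / 4 = 1.71^2 / 4
= 2.9241 / 4
I_max = 0.731

0.731


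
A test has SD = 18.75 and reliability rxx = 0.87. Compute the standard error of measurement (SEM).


SEM = SD * sqrt(1 - rxx)
SEM = 18.75 * sqrt(1 - 0.87)
SEM = 18.75 * sqrt(0.13) = 18.75 * 0.360555
SEM = 6.7604

6.7604


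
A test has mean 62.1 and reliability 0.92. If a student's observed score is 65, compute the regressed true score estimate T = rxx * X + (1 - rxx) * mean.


T_est = rxx * X + (1 - rxx) * mean
T_est = 0.92 * 65 + 0.08 * 62.1
T_est = 59.8 + 4.968
T_est = 64.768

64.768


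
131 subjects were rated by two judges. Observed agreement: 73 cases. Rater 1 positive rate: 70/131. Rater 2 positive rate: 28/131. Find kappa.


P_o = 73/131 = 0.557252
P_e = (70*28 + 61*103) / 17161 = 0.480333
kappa = (P_o - P_e) / (1 - P_e)
kappa = (0.557252 - 0.480333) / (1 - 0.480333)
kappa = 0.148

0.148


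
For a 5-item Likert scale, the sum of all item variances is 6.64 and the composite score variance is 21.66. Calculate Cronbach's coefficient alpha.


alpha = (k/(k-1)) * (1 - sum(si^2)/s_total^2)
= (5/4) * (1 - 6.64/21.66)
alpha = 0.8668

0.8668


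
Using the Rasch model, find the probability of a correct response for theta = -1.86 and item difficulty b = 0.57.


theta - b = -1.86 - 0.57 = -2.43
exp(-(theta - b)) = exp(2.43) = 11.3589
P = 1 / (1 + 11.3589)
P = 0.0809

0.0809


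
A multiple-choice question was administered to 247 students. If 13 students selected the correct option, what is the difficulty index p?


Item difficulty p = number correct / total examinees
p = 13 / 247
p = 0.0526

0.0526


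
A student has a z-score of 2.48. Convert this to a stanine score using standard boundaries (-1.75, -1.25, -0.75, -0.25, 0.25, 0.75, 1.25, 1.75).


Stanine boundaries: [-1.75, -1.25, -0.75, -0.25, 0.25, 0.75, 1.25, 1.75]
z = 2.48
Check each boundary:
  z >= -1.75 -> could be stanine 2
  z >= -1.25 -> could be stanine 3
  z >= -0.75 -> could be stanine 4
  z >= -0.25 -> could be stanine 5
  z >= 0.25 -> could be stanine 6
  z >= 0.75 -> could be stanine 7
  z >= 1.25 -> could be stanine 8
  z >= 1.75 -> could be stanine 9
Highest qualifying boundary gives stanine = 9

9


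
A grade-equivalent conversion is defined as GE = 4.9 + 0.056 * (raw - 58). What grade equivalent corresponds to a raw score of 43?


raw - median = 43 - 58 = -15
slope * diff = 0.056 * -15 = -0.84
GE = 4.9 + -0.84
GE = 4.06

4.06


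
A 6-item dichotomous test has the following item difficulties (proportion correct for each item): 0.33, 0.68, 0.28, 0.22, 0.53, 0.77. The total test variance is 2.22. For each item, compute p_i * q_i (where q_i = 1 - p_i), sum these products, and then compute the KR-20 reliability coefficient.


For each item, compute p_i * q_i:
  Item 1: 0.33 * 0.67 = 0.2211
  Item 2: 0.68 * 0.32 = 0.2176
  Item 3: 0.28 * 0.72 = 0.2016
  Item 4: 0.22 * 0.78 = 0.1716
  Item 5: 0.53 * 0.47 = 0.2491
  Item 6: 0.77 * 0.23 = 0.1771
Sum(p_i * q_i) = 0.2211 + 0.2176 + 0.2016 + 0.1716 + 0.2491 + 0.1771 = 1.2381
KR-20 = (k/(k-1)) * (1 - Sum(p_i*q_i) / Var_total)
= (6/5) * (1 - 1.2381/2.22)
= 1.2 * 0.4423
KR-20 = 0.5308

0.5308


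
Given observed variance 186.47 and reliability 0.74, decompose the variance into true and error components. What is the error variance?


var_true = rxx * var_obs = 0.74 * 186.47 = 137.9878
var_error = var_obs - var_true
var_error = 186.47 - 137.9878
var_error = 48.4822

48.4822


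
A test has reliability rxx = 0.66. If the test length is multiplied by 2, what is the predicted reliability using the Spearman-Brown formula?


r_new = (n * rxx) / (1 + (n-1) * rxx)
r_new = (2 * 0.66) / (1 + 1 * 0.66)
r_new = 1.32 / 1.66
r_new = 0.7952

0.7952


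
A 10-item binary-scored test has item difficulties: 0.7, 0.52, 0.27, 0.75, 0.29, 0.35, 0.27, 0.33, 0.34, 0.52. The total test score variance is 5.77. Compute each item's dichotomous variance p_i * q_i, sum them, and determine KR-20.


For each item, compute p_i * q_i:
  Item 1: 0.7 * 0.3 = 0.21
  Item 2: 0.52 * 0.48 = 0.2496
  Item 3: 0.27 * 0.73 = 0.1971
  Item 4: 0.75 * 0.25 = 0.1875
  Item 5: 0.29 * 0.71 = 0.2059
  Item 6: 0.35 * 0.65 = 0.2275
  Item 7: 0.27 * 0.73 = 0.1971
  Item 8: 0.33 * 0.67 = 0.2211
  Item 9: 0.34 * 0.66 = 0.2244
  Item 10: 0.52 * 0.48 = 0.2496
Sum(p_i * q_i) = 0.21 + 0.2496 + 0.1971 + 0.1875 + 0.2059 + 0.2275 + 0.1971 + 0.2211 + 0.2244 + 0.2496 = 2.1698
KR-20 = (k/(k-1)) * (1 - Sum(p_i*q_i) / Var_total)
= (10/9) * (1 - 2.1698/5.77)
= 1.1111 * 0.624
KR-20 = 0.6933

0.6933


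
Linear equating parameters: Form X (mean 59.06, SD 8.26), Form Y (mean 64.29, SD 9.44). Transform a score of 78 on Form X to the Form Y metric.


slope = SD_Y / SD_X = 9.44 / 8.26 ~ 1.1429
intercept = mean_Y - slope * mean_X = 64.29 - (9.44 / 8.26) * 59.06 ~ -3.2071
Y = slope * X + intercept. To avoid rounding drift from the rounded slope/intercept, evaluate the equivalent form Y = mean_Y + SD_Y * (X - mean_X) / SD_X at full precision:
Y = 64.29 + 9.44 * (78 - 59.06) / 8.26
Y = 64.29 + 9.44 * 18.94 / 8.26
Y = 64.29 + 178.7936 / 8.26
Y = 64.29 + 21.6457
Y = 85.9357

85.9357


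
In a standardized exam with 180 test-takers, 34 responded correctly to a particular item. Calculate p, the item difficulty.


Item difficulty p = number correct / total examinees
p = 34 / 180
p = 0.1889

0.1889


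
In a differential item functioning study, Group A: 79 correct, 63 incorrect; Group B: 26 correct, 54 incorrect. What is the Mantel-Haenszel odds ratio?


Odds_A = 79/63 = 1.254
Odds_B = 26/54 = 0.4815
OR = Odds_A / Odds_B = 1.254 / 0.4815
Exactly, OR = (79 * 54) / (63 * 26) = 4266 / 1638
OR = 2.6044

2.6044


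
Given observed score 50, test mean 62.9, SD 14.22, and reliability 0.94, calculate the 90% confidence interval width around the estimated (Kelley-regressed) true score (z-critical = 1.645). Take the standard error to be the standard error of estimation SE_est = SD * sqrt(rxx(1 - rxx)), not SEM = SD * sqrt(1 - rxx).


True score estimate = 0.94*50 + 0.06*62.9 = 50.774
SE_est = SD * sqrt(rxx * (1 - rxx)) = 14.22 * sqrt(0.94 * 0.06) = 14.22 * sqrt(0.0564) = 3.377063
CI = T_est +/- z * SE_est, so width = 2 * z * SE_est = 2 * 1.645 * 3.377063
Width = 11.1105

11.1105


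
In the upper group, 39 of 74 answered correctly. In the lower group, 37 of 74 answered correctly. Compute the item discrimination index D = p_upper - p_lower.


p_upper = 39/74 = 0.527
p_lower = 37/74 = 0.5
D = 0.527 - 0.5 = 0.027

0.027


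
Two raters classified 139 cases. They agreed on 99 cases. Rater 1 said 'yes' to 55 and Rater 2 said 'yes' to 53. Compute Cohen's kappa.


P_o = 99/139 = 0.71223
P_e = (55*53 + 84*86) / 19321 = 0.524766
kappa = (P_o - P_e) / (1 - P_e)
kappa = (0.71223 - 0.524766) / (1 - 0.524766)
kappa = 0.3945

0.3945


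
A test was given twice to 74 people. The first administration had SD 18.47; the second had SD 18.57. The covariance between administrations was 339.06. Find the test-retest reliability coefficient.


r = cov(X,Y) / (SD_X * SD_Y)
r = 339.06 / (18.47 * 18.57)
r = 339.06 / 342.9879
r = 0.9885

0.9885


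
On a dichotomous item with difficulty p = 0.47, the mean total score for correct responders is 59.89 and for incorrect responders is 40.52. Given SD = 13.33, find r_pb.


q = 1 - p = 0.53
rpb = ((M1 - M0) / SD) * sqrt(p * q)
rpb = ((59.89 - 40.52) / 13.33) * sqrt(0.47 * 0.53)
rpb = 0.7252

0.7252


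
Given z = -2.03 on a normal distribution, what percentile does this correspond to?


CDF(z) = 0.5 * (1 + erf(z/sqrt(2)))
erf(-1.4354) = -0.9576
CDF = 0.0212
Percentile rank = 0.0212 * 100 = 2.12

2.12


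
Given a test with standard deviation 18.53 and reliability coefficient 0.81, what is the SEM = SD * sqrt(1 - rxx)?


SEM = SD * sqrt(1 - rxx)
SEM = 18.53 * sqrt(1 - 0.81)
SEM = 18.53 * sqrt(0.19) = 18.53 * 0.43589
SEM = 8.077

8.077


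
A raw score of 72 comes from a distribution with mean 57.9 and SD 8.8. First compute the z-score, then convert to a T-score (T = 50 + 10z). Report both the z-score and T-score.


z = (X - mean) / SD = (72 - 57.9) / 8.8
z = 14.1 / 8.8
z = 1.6023
T-score = T = 50 + 10z
Carry z at full precision (z = 14.1 / 8.8) into the conversion:
T-score = 50 + 10 * (14.1 / 8.8) = 50 + 141 / 8.8
T-score = 50 + 16.0227
T-score = 66.0227

66.0227


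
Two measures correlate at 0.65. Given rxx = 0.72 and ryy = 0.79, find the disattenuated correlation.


r_corrected = rxy / sqrt(rxx * ryy)
= 0.65 / sqrt(0.72 * 0.79)
= 0.65 / sqrt(0.5688)
= 0.65 / 0.754188
r_corrected = 0.8619

0.8619


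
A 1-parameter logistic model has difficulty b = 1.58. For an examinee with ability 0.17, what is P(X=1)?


theta - b = 0.17 - 1.58 = -1.41
exp(-(theta - b)) = exp(1.41) = 4.096
P = 1 / (1 + 4.096)
P = 0.1962

0.1962


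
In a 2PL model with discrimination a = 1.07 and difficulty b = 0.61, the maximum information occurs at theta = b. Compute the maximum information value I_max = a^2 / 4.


For 2PL, max info at theta = b = 0.61
I_max = a^2 / 4 = 1.07^2 / 4
= 1.1449 / 4
I_max = 0.2862

0.2862


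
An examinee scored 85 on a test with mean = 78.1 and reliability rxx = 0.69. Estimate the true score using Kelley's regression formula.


T_est = rxx * X + (1 - rxx) * mean
T_est = 0.69 * 85 + 0.31 * 78.1
T_est = 58.65 + 24.211
T_est = 82.861

82.861


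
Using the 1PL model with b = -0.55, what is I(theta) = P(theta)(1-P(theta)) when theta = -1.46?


P = 1/(1+exp(-(-1.46--0.55))) = 0.287
I = P*(1-P) = 0.287 * 0.713
I = 0.2046

0.2046


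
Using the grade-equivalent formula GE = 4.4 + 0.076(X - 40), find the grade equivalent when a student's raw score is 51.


raw - median = 51 - 40 = 11
slope * diff = 0.076 * 11 = 0.836
GE = 4.4 + 0.836
GE = 5.236

5.236


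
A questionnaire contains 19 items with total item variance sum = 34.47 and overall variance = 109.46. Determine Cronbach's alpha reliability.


alpha = (k/(k-1)) * (1 - sum(si^2)/s_total^2)
= (19/18) * (1 - 34.47/109.46)
alpha = 0.7232

0.7232


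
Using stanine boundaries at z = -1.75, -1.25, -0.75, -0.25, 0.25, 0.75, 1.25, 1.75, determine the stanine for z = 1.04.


Stanine boundaries: [-1.75, -1.25, -0.75, -0.25, 0.25, 0.75, 1.25, 1.75]
z = 1.04
Check each boundary:
  z >= -1.75 -> could be stanine 2
  z >= -1.25 -> could be stanine 3
  z >= -0.75 -> could be stanine 4
  z >= -0.25 -> could be stanine 5
  z >= 0.25 -> could be stanine 6
  z >= 0.75 -> could be stanine 7
  z < 1.25
  z < 1.75
Highest qualifying boundary gives stanine = 7

7


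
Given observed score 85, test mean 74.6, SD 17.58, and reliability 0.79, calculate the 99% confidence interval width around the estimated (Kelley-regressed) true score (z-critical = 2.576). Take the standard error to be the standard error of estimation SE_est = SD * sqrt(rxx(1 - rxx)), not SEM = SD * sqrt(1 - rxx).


True score estimate = 0.79*85 + 0.21*74.6 = 82.816
SE_est = SD * sqrt(rxx * (1 - rxx)) = 17.58 * sqrt(0.79 * 0.21) = 17.58 * sqrt(0.1659) = 7.160479
CI = T_est +/- z * SE_est, so width = 2 * z * SE_est = 2 * 2.576 * 7.160479
Width = 36.8908

36.8908


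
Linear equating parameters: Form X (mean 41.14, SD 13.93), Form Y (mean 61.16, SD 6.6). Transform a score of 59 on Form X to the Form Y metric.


slope = SD_Y / SD_X = 6.6 / 13.93 ~ 0.4738
intercept = mean_Y - slope * mean_X = 61.16 - (6.6 / 13.93) * 41.14 ~ 41.668
Y = slope * X + intercept. To avoid rounding drift from the rounded slope/intercept, evaluate the equivalent form Y = mean_Y + SD_Y * (X - mean_X) / SD_X at full precision:
Y = 61.16 + 6.6 * (59 - 41.14) / 13.93
Y = 61.16 + 6.6 * 17.86 / 13.93
Y = 61.16 + 117.876 / 13.93
Y = 61.16 + 8.462
Y = 69.622

69.622


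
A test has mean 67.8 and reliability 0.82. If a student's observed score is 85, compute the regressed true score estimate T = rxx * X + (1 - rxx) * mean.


T_est = rxx * X + (1 - rxx) * mean
T_est = 0.82 * 85 + 0.18 * 67.8
T_est = 69.7 + 12.204
T_est = 81.904

81.904


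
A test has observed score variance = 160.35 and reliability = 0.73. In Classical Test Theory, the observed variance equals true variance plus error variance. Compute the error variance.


var_true = rxx * var_obs = 0.73 * 160.35 = 117.0555
var_error = var_obs - var_true
var_error = 160.35 - 117.0555
var_error = 43.2945

43.2945


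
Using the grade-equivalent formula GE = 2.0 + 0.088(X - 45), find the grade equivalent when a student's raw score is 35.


raw - median = 35 - 45 = -10
slope * diff = 0.088 * -10 = -0.88
GE = 2.0 + -0.88
GE = 1.12

1.12


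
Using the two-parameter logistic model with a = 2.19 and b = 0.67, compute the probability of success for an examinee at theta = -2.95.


a*(theta - b) = 2.19 * (-2.95 - 0.67) = -7.9278
exp(--7.9278) = 2773.3188
P = 1 / (1 + 2773.3188)
P = 0.0004

0.0004


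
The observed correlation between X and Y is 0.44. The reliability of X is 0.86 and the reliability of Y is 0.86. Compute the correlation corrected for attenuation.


r_corrected = rxy / sqrt(rxx * ryy)
= 0.44 / sqrt(0.86 * 0.86)
= 0.44 / sqrt(0.7396)
= 0.44 / 0.86
r_corrected = 0.5116

0.5116


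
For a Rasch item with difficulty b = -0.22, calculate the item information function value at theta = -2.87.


P = 1/(1+exp(-(-2.87--0.22))) = 0.066
I = P*(1-P) = 0.066 * 0.934
I = 0.0616

0.0616


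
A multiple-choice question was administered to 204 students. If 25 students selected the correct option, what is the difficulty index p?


Item difficulty p = number correct / total examinees
p = 25 / 204
p = 0.1225

0.1225


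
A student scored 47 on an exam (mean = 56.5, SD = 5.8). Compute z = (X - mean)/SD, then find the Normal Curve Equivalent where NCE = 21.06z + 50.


z = (X - mean) / SD = (47 - 56.5) / 5.8
z = -9.5 / 5.8
z = -1.6379
NCE = NCE = 21.06z + 50
Carry z at full precision (z = -9.5 / 5.8) into the conversion:
NCE = 21.06 * (-9.5 / 5.8) + 50 = -200.07 / 5.8 + 50
NCE = -34.4948 + 50
NCE = 15.5052

15.5052


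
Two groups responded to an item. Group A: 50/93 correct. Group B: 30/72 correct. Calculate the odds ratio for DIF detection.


Odds_A = 50/43 = 1.1628
Odds_B = 30/42 = 0.7143
OR = Odds_A / Odds_B = 1.1628 / 0.7143
Exactly, OR = (50 * 42) / (43 * 30) = 2100 / 1290
OR = 1.6279

1.6279


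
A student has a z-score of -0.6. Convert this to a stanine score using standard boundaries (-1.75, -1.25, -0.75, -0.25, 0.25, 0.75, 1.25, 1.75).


Stanine boundaries: [-1.75, -1.25, -0.75, -0.25, 0.25, 0.75, 1.25, 1.75]
z = -0.6
Check each boundary:
  z >= -1.75 -> could be stanine 2
  z >= -1.25 -> could be stanine 3
  z >= -0.75 -> could be stanine 4
  z < -0.25
  z < 0.25
  z < 0.75
  z < 1.25
  z < 1.75
Highest qualifying boundary gives stanine = 4

4


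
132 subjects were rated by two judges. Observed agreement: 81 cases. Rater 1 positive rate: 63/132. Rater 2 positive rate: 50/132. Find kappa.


P_o = 81/132 = 0.613636
P_e = (63*50 + 69*82) / 17424 = 0.50551
kappa = (P_o - P_e) / (1 - P_e)
kappa = (0.613636 - 0.50551) / (1 - 0.50551)
kappa = 0.2187

0.2187


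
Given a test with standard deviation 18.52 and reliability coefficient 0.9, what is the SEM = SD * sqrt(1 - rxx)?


SEM = SD * sqrt(1 - rxx)
SEM = 18.52 * sqrt(1 - 0.9)
SEM = 18.52 * sqrt(0.1) = 18.52 * 0.316228
SEM = 5.8565

5.8565


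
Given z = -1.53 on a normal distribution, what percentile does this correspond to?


CDF(z) = 0.5 * (1 + erf(z/sqrt(2)))
erf(-1.0819) = -0.874
CDF = 0.063
Percentile rank = 0.063 * 100 = 6.3

6.3


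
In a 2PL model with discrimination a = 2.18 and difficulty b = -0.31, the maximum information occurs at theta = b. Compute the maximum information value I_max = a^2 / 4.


For 2PL, max info at theta = b = -0.31
I_max = a^2 / 4 = 2.18^2 / 4
= 4.7524 / 4
I_max = 1.1881

1.1881


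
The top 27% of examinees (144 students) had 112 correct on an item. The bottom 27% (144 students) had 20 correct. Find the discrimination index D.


p_upper = 112/144 = 0.7778
p_lower = 20/144 = 0.1389
D = 0.7778 - 0.1389 = 0.6389

0.6389


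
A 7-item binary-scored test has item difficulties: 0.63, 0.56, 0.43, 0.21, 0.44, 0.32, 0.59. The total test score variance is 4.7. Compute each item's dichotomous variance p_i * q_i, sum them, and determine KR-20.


For each item, compute p_i * q_i:
  Item 1: 0.63 * 0.37 = 0.2331
  Item 2: 0.56 * 0.44 = 0.2464
  Item 3: 0.43 * 0.57 = 0.2451
  Item 4: 0.21 * 0.79 = 0.1659
  Item 5: 0.44 * 0.56 = 0.2464
  Item 6: 0.32 * 0.68 = 0.2176
  Item 7: 0.59 * 0.41 = 0.2419
Sum(p_i * q_i) = 0.2331 + 0.2464 + 0.2451 + 0.1659 + 0.2464 + 0.2176 + 0.2419 = 1.5964
KR-20 = (k/(k-1)) * (1 - Sum(p_i*q_i) / Var_total)
= (7/6) * (1 - 1.5964/4.7)
= 1.1667 * 0.6603
KR-20 = 0.7704

0.7704


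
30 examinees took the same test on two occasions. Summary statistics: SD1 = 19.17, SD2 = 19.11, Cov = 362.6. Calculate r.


r = cov(X,Y) / (SD_X * SD_Y)
r = 362.6 / (19.17 * 19.11)
r = 362.6 / 366.3387
r = 0.9898

0.9898


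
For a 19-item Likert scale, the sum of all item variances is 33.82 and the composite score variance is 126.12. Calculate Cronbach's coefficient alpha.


alpha = (k/(k-1)) * (1 - sum(si^2)/s_total^2)
= (19/18) * (1 - 33.82/126.12)
alpha = 0.7725

0.7725


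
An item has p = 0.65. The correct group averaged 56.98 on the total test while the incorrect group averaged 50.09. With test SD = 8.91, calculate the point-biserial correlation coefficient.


q = 1 - p = 0.35
rpb = ((M1 - M0) / SD) * sqrt(p * q)
rpb = ((56.98 - 50.09) / 8.91) * sqrt(0.65 * 0.35)
rpb = 0.3688

0.3688


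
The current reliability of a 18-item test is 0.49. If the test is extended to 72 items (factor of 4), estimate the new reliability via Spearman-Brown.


r_new = (n * rxx) / (1 + (n-1) * rxx)
r_new = (4 * 0.49) / (1 + 3 * 0.49)
r_new = 1.96 / 2.47
r_new = 0.7935

0.7935


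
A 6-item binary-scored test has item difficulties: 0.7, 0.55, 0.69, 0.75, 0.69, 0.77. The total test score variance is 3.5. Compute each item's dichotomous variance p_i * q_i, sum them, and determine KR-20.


For each item, compute p_i * q_i:
  Item 1: 0.7 * 0.3 = 0.21
  Item 2: 0.55 * 0.45 = 0.2475
  Item 3: 0.69 * 0.31 = 0.2139
  Item 4: 0.75 * 0.25 = 0.1875
  Item 5: 0.69 * 0.31 = 0.2139
  Item 6: 0.77 * 0.23 = 0.1771
Sum(p_i * q_i) = 0.21 + 0.2475 + 0.2139 + 0.1875 + 0.2139 + 0.1771 = 1.2499
KR-20 = (k/(k-1)) * (1 - Sum(p_i*q_i) / Var_total)
= (6/5) * (1 - 1.2499/3.5)
= 1.2 * 0.6429
KR-20 = 0.7715

0.7715


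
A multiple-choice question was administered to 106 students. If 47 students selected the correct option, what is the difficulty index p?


Item difficulty p = number correct / total examinees
p = 47 / 106
p = 0.4434

0.4434


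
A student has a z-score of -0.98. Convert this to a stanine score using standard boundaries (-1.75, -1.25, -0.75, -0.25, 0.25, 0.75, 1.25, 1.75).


Stanine boundaries: [-1.75, -1.25, -0.75, -0.25, 0.25, 0.75, 1.25, 1.75]
z = -0.98
Check each boundary:
  z >= -1.75 -> could be stanine 2
  z >= -1.25 -> could be stanine 3
  z < -0.75
  z < -0.25
  z < 0.25
  z < 0.75
  z < 1.25
  z < 1.75
Highest qualifying boundary gives stanine = 3

3


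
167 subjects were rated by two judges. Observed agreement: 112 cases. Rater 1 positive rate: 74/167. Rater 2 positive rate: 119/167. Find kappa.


P_o = 112/167 = 0.670659
P_e = (74*119 + 93*48) / 27889 = 0.475815
kappa = (P_o - P_e) / (1 - P_e)
kappa = (0.670659 - 0.475815) / (1 - 0.475815)
kappa = 0.3717

0.3717


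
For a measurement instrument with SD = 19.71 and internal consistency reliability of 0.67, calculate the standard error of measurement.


SEM = SD * sqrt(1 - rxx)
SEM = 19.71 * sqrt(1 - 0.67)
SEM = 19.71 * sqrt(0.33) = 19.71 * 0.574456
SEM = 11.3225

11.3225


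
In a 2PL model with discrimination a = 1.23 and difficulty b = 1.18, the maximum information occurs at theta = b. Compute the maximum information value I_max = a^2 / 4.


For 2PL, max info at theta = b = 1.18
I_max = a^2 / 4 = 1.23^2 / 4
= 1.5129 / 4
I_max = 0.3782

0.3782


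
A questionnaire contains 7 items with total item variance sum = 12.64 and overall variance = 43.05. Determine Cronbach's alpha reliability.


alpha = (k/(k-1)) * (1 - sum(si^2)/s_total^2)
= (7/6) * (1 - 12.64/43.05)
alpha = 0.8241

0.8241


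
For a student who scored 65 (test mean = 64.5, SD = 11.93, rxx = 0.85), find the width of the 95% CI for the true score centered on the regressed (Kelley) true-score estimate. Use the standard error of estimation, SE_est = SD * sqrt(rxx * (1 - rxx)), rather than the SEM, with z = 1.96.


True score estimate = 0.85*65 + 0.15*64.5 = 64.925
SE_est = SD * sqrt(rxx * (1 - rxx)) = 11.93 * sqrt(0.85 * 0.15) = 11.93 * sqrt(0.1275) = 4.259862
CI = T_est +/- z * SE_est, so width = 2 * z * SE_est = 2 * 1.96 * 4.259862
Width = 16.6987

16.6987


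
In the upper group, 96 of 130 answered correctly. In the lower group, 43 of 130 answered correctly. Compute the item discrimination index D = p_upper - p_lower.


p_upper = 96/130 = 0.7385
p_lower = 43/130 = 0.3308
D = 0.7385 - 0.3308 = 0.4077

0.4077


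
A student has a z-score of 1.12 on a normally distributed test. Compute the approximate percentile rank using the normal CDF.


CDF(z) = 0.5 * (1 + erf(z/sqrt(2)))
erf(0.792) = 0.7373
CDF = 0.8686
Percentile rank = 0.8686 * 100 = 86.86

86.86


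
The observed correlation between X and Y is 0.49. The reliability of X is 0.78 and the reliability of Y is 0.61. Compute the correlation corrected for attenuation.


r_corrected = rxy / sqrt(rxx * ryy)
= 0.49 / sqrt(0.78 * 0.61)
= 0.49 / sqrt(0.4758)
= 0.49 / 0.689783
r_corrected = 0.7104

0.7104


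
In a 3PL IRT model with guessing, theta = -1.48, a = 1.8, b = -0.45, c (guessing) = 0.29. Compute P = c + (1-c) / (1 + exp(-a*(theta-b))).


logit = 1.8*(-1.48 - -0.45) = -1.854
P* = 1/(1 + exp(--1.854)) = 0.1354
P = 0.29 + (1 - 0.29) * 0.1354
P = 0.3861

0.3861


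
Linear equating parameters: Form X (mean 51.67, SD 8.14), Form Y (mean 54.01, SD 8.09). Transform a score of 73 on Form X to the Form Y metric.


slope = SD_Y / SD_X = 8.09 / 8.14 ~ 0.9939
intercept = mean_Y - slope * mean_X = 54.01 - (8.09 / 8.14) * 51.67 ~ 2.6574
Y = slope * X + intercept. To avoid rounding drift from the rounded slope/intercept, evaluate the equivalent form Y = mean_Y + SD_Y * (X - mean_X) / SD_X at full precision:
Y = 54.01 + 8.09 * (73 - 51.67) / 8.14
Y = 54.01 + 8.09 * 21.33 / 8.14
Y = 54.01 + 172.5597 / 8.14
Y = 54.01 + 21.199
Y = 75.209

75.209


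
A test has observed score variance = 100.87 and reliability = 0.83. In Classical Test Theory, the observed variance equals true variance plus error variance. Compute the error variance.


var_true = rxx * var_obs = 0.83 * 100.87 = 83.7221
var_error = var_obs - var_true
var_error = 100.87 - 83.7221
var_error = 17.1479

17.1479


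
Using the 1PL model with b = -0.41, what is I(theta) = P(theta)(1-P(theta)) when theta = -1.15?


P = 1/(1+exp(-(-1.15--0.41))) = 0.323
I = P*(1-P) = 0.323 * 0.677
I = 0.2187

0.2187


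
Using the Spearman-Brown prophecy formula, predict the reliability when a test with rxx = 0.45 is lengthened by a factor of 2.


r_new = (n * rxx) / (1 + (n-1) * rxx)
r_new = (2 * 0.45) / (1 + 1 * 0.45)
r_new = 0.9 / 1.45
r_new = 0.6207

0.6207


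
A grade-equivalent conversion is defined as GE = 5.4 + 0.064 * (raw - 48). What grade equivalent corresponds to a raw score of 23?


raw - median = 23 - 48 = -25
slope * diff = 0.064 * -25 = -1.6
GE = 5.4 + -1.6
GE = 3.8

3.8


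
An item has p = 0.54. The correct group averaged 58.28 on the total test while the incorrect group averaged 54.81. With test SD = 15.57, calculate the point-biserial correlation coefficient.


q = 1 - p = 0.46
rpb = ((M1 - M0) / SD) * sqrt(p * q)
rpb = ((58.28 - 54.81) / 15.57) * sqrt(0.54 * 0.46)
rpb = 0.1111

0.1111


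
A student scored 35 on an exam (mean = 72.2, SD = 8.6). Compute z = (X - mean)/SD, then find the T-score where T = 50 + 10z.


z = (X - mean) / SD = (35 - 72.2) / 8.6
z = -37.2 / 8.6
z = -4.3256
T-score = T = 50 + 10z
Carry z at full precision (z = -37.2 / 8.6) into the conversion:
T-score = 50 + 10 * (-37.2 / 8.6) = 50 + -372 / 8.6
T-score = 50 + -43.2558
T-score = 6.7442

6.7442


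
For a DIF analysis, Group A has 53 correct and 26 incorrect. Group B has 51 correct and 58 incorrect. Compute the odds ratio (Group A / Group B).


Odds_A = 53/26 = 2.0385
Odds_B = 51/58 = 0.8793
OR = Odds_A / Odds_B = 2.0385 / 0.8793
Exactly, OR = (53 * 58) / (26 * 51) = 3074 / 1326
OR = 2.3183

2.3183


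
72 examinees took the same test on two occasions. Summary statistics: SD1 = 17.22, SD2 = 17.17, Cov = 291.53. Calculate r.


r = cov(X,Y) / (SD_X * SD_Y)
r = 291.53 / (17.22 * 17.17)
r = 291.53 / 295.6674
r = 0.986

0.986


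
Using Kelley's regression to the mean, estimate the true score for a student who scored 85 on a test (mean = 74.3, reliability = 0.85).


T_est = rxx * X + (1 - rxx) * mean
T_est = 0.85 * 85 + 0.15 * 74.3
T_est = 72.25 + 11.145
T_est = 83.395

83.395


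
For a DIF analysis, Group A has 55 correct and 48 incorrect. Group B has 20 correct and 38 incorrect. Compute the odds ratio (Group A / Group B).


Odds_A = 55/48 = 1.1458
Odds_B = 20/38 = 0.5263
OR = Odds_A / Odds_B = 1.1458 / 0.5263
Exactly, OR = (55 * 38) / (48 * 20) = 2090 / 960
OR = 2.1771

2.1771


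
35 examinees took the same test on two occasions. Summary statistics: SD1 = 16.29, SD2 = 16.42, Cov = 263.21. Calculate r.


r = cov(X,Y) / (SD_X * SD_Y)
r = 263.21 / (16.29 * 16.42)
r = 263.21 / 267.4818
r = 0.984

0.984


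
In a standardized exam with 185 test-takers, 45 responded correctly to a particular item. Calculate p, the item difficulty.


Item difficulty p = number correct / total examinees
p = 45 / 185
p = 0.2432

0.2432


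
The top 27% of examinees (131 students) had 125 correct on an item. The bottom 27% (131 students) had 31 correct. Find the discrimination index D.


p_upper = 125/131 = 0.9542
p_lower = 31/131 = 0.2366
D = 0.9542 - 0.2366 = 0.7176

0.7176


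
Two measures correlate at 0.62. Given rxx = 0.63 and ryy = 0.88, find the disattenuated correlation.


r_corrected = rxy / sqrt(rxx * ryy)
= 0.62 / sqrt(0.63 * 0.88)
= 0.62 / sqrt(0.5544)
= 0.62 / 0.74458
r_corrected = 0.8327

0.8327


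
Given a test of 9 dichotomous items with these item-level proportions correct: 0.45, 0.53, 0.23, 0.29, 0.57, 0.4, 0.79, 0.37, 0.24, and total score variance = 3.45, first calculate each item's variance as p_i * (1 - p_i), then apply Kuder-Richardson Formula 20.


For each item, compute p_i * q_i:
  Item 1: 0.45 * 0.55 = 0.2475
  Item 2: 0.53 * 0.47 = 0.2491
  Item 3: 0.23 * 0.77 = 0.1771
  Item 4: 0.29 * 0.71 = 0.2059
  Item 5: 0.57 * 0.43 = 0.2451
  Item 6: 0.4 * 0.6 = 0.24
  Item 7: 0.79 * 0.21 = 0.1659
  Item 8: 0.37 * 0.63 = 0.2331
  Item 9: 0.24 * 0.76 = 0.1824
Sum(p_i * q_i) = 0.2475 + 0.2491 + 0.1771 + 0.2059 + 0.2451 + 0.24 + 0.1659 + 0.2331 + 0.1824 = 1.9461
KR-20 = (k/(k-1)) * (1 - Sum(p_i*q_i) / Var_total)
= (9/8) * (1 - 1.9461/3.45)
= 1.125 * 0.4359
KR-20 = 0.4904

0.4904


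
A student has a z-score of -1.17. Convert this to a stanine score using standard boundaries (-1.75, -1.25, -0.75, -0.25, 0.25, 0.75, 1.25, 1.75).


Stanine boundaries: [-1.75, -1.25, -0.75, -0.25, 0.25, 0.75, 1.25, 1.75]
z = -1.17
Check each boundary:
  z >= -1.75 -> could be stanine 2
  z >= -1.25 -> could be stanine 3
  z < -0.75
  z < -0.25
  z < 0.25
  z < 0.75
  z < 1.25
  z < 1.75
Highest qualifying boundary gives stanine = 3

3


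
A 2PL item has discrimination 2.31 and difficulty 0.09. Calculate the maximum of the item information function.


For 2PL, max info at theta = b = 0.09
I_max = a^2 / 4 = 2.31^2 / 4
= 5.3361 / 4
I_max = 1.334

1.334


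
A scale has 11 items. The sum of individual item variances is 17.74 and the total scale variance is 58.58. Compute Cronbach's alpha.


alpha = (k/(k-1)) * (1 - sum(si^2)/s_total^2)
= (11/10) * (1 - 17.74/58.58)
alpha = 0.7669

0.7669


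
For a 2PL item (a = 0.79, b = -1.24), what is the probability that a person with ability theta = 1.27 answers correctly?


a*(theta - b) = 0.79 * (1.27 - -1.24) = 1.9829
exp(-1.9829) = 0.1377
P = 1 / (1 + 0.1377)
P = 0.879

0.879


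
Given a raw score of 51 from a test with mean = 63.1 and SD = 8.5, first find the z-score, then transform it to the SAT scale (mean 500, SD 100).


z = (X - mean) / SD = (51 - 63.1) / 8.5
z = -12.1 / 8.5
z = -1.4235
SAT-scale = SAT = 500 + 100z
Carry z at full precision (z = -12.1 / 8.5) into the conversion:
SAT-scale = 500 + 100 * (-12.1 / 8.5) = 500 + -1210 / 8.5
SAT-scale = 500 + -142.3529
SAT-scale = 357.6471

357.6471


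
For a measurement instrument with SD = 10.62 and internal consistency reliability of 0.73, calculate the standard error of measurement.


SEM = SD * sqrt(1 - rxx)
SEM = 10.62 * sqrt(1 - 0.73)
SEM = 10.62 * sqrt(0.27) = 10.62 * 0.519615
SEM = 5.5183

5.5183


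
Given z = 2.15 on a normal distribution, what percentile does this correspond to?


CDF(z) = 0.5 * (1 + erf(z/sqrt(2)))
erf(1.5203) = 0.9684
CDF = 0.9842
Percentile rank = 0.9842 * 100 = 98.42

98.42


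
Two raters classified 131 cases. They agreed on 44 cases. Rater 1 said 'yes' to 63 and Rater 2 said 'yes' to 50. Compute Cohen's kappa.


P_o = 44/131 = 0.335878
P_e = (63*50 + 68*81) / 17161 = 0.504516
kappa = (P_o - P_e) / (1 - P_e)
kappa = (0.335878 - 0.504516) / (1 - 0.504516)
kappa = -0.3404

-0.3404


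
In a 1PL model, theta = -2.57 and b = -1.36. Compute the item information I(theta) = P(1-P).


P = 1/(1+exp(-(-2.57--1.36))) = 0.2297
I = P*(1-P) = 0.2297 * 0.7703
I = 0.1769

0.1769


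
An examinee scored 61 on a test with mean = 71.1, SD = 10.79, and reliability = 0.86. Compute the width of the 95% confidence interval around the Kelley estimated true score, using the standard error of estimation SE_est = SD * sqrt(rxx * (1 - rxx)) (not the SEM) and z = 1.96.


True score estimate = 0.86*61 + 0.14*71.1 = 62.414
SE_est = SD * sqrt(rxx * (1 - rxx)) = 10.79 * sqrt(0.86 * 0.14) = 10.79 * sqrt(0.1204) = 3.74399
CI = T_est +/- z * SE_est, so width = 2 * z * SE_est = 2 * 1.96 * 3.74399
Width = 14.6764

14.6764


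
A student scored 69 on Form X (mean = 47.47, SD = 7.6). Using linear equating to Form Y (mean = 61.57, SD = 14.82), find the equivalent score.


slope = SD_Y / SD_X = 14.82 / 7.6 ~ 1.95
intercept = mean_Y - slope * mean_X = 61.57 - (14.82 / 7.6) * 47.47 ~ -30.9965
Y = slope * X + intercept. To avoid rounding drift from the rounded slope/intercept, evaluate the equivalent form Y = mean_Y + SD_Y * (X - mean_X) / SD_X at full precision:
Y = 61.57 + 14.82 * (69 - 47.47) / 7.6
Y = 61.57 + 14.82 * 21.53 / 7.6
Y = 61.57 + 319.0746 / 7.6
Y = 61.57 + 41.9835
Y = 103.5535

103.5535


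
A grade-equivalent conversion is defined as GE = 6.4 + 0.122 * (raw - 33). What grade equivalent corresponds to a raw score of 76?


raw - median = 76 - 33 = 43
slope * diff = 0.122 * 43 = 5.246
GE = 6.4 + 5.246
GE = 11.646

11.646


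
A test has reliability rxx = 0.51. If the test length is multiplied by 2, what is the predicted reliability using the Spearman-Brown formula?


r_new = (n * rxx) / (1 + (n-1) * rxx)
r_new = (2 * 0.51) / (1 + 1 * 0.51)
r_new = 1.02 / 1.51
r_new = 0.6755

0.6755


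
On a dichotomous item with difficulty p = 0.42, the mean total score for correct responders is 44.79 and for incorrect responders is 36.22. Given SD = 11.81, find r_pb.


q = 1 - p = 0.58
rpb = ((M1 - M0) / SD) * sqrt(p * q)
rpb = ((44.79 - 36.22) / 11.81) * sqrt(0.42 * 0.58)
rpb = 0.3582

0.3582


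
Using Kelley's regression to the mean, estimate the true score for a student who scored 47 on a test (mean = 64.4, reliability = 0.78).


T_est = rxx * X + (1 - rxx) * mean
T_est = 0.78 * 47 + 0.22 * 64.4
T_est = 36.66 + 14.168
T_est = 50.828

50.828


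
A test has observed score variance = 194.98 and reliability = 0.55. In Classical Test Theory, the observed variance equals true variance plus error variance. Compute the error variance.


var_true = rxx * var_obs = 0.55 * 194.98 = 107.239
var_error = var_obs - var_true
var_error = 194.98 - 107.239
var_error = 87.741

87.741


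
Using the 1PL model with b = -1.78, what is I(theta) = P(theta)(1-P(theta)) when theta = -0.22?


P = 1/(1+exp(-(-0.22--1.78))) = 0.8264
I = P*(1-P) = 0.8264 * 0.1736
I = 0.1435

0.1435
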